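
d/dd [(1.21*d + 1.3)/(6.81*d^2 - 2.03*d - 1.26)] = (-8.2401*d^2 - 17.706*d + 1.1144)/(46.3761*d^4 - 27.6486*d^3 - 13.0403*d^2 + 5.1156*d + 1.5876)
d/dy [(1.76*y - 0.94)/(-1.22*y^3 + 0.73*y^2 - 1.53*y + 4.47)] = (4.2944*y^3 - 4.7252*y^2 + 1.3724*y + 6.429)/(1.4884*y^6 - 1.7812*y^5 + 4.2661*y^4 - 13.1406*y^3 + 8.8671*y^2 - 13.6782*y + 19.9809)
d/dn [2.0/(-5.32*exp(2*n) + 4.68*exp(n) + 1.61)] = (21.28*exp(n) - 9.36)*exp(n)/(-5.32*exp(2*n) + 4.68*exp(n) + 1.61)^2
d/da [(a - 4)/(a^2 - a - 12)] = -1/(a^2 + 6*a + 9)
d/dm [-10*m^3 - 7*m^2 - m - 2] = -30*m^2 - 14*m - 1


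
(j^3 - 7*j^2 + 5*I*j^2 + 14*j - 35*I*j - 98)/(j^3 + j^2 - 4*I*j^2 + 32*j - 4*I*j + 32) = (j^3 + j^2*(-7 + 5*I) + j*(14 - 35*I) - 98)/(j^3 + j^2*(1 - 4*I) + j*(32 - 4*I) + 32)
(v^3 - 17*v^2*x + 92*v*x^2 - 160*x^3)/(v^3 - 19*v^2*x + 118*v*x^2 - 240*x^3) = (-v + 4*x)/(-v + 6*x)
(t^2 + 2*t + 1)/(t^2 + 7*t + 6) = (t + 1)/(t + 6)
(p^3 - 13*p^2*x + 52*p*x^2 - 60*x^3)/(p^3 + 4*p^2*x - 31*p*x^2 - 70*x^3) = (p^2 - 8*p*x + 12*x^2)/(p^2 + 9*p*x + 14*x^2)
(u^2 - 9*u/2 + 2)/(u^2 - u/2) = (u - 4)/u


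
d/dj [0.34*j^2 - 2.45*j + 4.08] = 0.68*j - 2.45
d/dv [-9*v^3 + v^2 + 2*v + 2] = -27*v^2 + 2*v + 2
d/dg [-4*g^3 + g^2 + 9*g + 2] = -12*g^2 + 2*g + 9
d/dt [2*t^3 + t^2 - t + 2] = 6*t^2 + 2*t - 1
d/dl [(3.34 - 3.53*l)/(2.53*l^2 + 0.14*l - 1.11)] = (8.9309*l^2 - 16.9004*l + 3.4507)/(6.4009*l^4 + 0.7084*l^3 - 5.597*l^2 - 0.3108*l + 1.2321)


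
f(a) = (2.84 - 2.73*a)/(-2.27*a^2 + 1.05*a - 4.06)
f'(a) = (2.84 - 2.73*a)*(4.54*a - 1.05)/(-2.27*a^2 + 1.05*a - 4.06)^2 - 2.73/(-2.27*a^2 + 1.05*a - 4.06) = (-6.1971*a^2 + 12.8936*a + 8.1018)/(5.1529*a^4 - 4.767*a^3 + 19.5349*a^2 - 8.526*a + 16.4836)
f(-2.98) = -0.40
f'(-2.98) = -0.11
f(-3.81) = -0.32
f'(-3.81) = -0.08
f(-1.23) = -0.71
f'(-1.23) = -0.22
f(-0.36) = -0.81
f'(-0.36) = 0.12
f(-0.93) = -0.77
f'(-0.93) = -0.19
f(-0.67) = -0.81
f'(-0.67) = -0.10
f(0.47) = -0.38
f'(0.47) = 0.77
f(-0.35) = -0.81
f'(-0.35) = 0.13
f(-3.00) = -0.40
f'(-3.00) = -0.11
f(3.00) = 0.25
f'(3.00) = -0.02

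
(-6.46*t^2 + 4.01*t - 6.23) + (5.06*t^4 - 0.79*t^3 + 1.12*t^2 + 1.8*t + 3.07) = 5.06*t^4 - 0.79*t^3 - 5.34*t^2 + 5.81*t - 3.16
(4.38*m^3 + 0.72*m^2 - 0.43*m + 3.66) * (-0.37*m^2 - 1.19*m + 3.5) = -1.6206*m^5 - 5.4786*m^4 + 14.6323*m^3 + 1.6775*m^2 - 5.8604*m + 12.81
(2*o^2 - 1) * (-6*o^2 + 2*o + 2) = -12*o^4 + 4*o^3 + 10*o^2 - 2*o - 2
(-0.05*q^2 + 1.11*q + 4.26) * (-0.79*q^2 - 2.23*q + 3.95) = 0.0395*q^4 - 0.7654*q^3 - 6.0382*q^2 - 5.1153*q + 16.827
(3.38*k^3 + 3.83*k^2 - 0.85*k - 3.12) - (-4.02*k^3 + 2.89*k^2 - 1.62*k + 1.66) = 7.4*k^3 + 0.94*k^2 + 0.77*k - 4.78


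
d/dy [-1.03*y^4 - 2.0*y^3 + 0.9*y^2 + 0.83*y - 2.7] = -4.12*y^3 - 6.0*y^2 + 1.8*y + 0.83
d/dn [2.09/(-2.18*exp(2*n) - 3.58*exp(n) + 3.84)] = (9.1124*exp(n) + 7.4822)*exp(n)/(2.18*exp(2*n) + 3.58*exp(n) - 3.84)^2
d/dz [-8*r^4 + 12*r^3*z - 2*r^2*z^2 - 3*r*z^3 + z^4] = 12*r^3 - 4*r^2*z - 9*r*z^2 + 4*z^3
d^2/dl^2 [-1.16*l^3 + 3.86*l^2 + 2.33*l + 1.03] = 7.72 - 6.96*l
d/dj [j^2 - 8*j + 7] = 2*j - 8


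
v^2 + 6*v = v*(v + 6)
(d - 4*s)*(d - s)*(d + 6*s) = d^3 + d^2*s - 26*d*s^2 + 24*s^3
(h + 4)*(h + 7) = h^2 + 11*h + 28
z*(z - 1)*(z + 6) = z^3 + 5*z^2 - 6*z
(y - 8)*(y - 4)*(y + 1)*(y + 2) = y^4 - 9*y^3 - 2*y^2 + 72*y + 64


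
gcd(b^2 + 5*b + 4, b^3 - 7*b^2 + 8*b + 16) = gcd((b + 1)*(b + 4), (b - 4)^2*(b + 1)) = b + 1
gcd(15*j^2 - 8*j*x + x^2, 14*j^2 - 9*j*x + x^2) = 1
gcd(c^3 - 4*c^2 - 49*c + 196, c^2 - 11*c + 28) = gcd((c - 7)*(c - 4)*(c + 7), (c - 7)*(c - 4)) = c^2 - 11*c + 28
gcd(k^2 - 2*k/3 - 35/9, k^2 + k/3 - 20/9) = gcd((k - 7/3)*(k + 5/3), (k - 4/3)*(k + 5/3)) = k + 5/3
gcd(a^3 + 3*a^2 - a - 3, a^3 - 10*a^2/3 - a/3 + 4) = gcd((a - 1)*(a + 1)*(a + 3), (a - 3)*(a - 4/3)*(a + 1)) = a + 1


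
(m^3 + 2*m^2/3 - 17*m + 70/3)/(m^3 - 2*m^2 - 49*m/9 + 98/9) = 3*(m + 5)/(3*m + 7)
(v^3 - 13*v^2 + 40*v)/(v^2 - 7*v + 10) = v*(v - 8)/(v - 2)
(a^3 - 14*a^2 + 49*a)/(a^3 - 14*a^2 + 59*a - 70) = a*(a - 7)/(a^2 - 7*a + 10)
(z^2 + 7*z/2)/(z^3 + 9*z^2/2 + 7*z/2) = 1/(z + 1)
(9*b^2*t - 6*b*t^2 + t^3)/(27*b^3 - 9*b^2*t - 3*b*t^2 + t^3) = t/(3*b + t)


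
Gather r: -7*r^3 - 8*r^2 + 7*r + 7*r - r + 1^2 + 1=-7*r^3 - 8*r^2 + 13*r + 2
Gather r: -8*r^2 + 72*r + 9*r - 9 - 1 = -8*r^2 + 81*r - 10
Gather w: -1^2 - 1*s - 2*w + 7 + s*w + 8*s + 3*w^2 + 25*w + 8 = 7*s + 3*w^2 + w*(s + 23) + 14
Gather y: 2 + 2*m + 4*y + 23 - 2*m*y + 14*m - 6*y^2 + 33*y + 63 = 16*m - 6*y^2 + y*(37 - 2*m) + 88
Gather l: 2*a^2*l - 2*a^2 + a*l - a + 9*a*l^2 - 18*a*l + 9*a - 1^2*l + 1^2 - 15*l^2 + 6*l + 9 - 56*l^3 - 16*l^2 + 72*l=-2*a^2 + 8*a - 56*l^3 + l^2*(9*a - 31) + l*(2*a^2 - 17*a + 77) + 10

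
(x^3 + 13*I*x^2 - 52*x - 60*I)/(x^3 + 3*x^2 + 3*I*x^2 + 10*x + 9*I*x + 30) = (x^2 + 8*I*x - 12)/(x^2 + x*(3 - 2*I) - 6*I)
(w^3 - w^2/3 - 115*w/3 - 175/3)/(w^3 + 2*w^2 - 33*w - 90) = (3*w^2 - 16*w - 35)/(3*(w^2 - 3*w - 18))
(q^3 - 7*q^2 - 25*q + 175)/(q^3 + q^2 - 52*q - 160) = (q^2 - 12*q + 35)/(q^2 - 4*q - 32)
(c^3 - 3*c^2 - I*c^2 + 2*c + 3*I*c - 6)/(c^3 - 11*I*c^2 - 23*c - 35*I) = (c^2 - c*(3 + 2*I) + 6*I)/(c^2 - 12*I*c - 35)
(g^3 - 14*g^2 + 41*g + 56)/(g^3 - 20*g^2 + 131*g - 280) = (g + 1)/(g - 5)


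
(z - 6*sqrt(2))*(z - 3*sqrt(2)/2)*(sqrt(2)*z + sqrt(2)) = sqrt(2)*z^3 - 15*z^2 + sqrt(2)*z^2 - 15*z + 18*sqrt(2)*z + 18*sqrt(2)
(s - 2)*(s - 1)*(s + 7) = s^3 + 4*s^2 - 19*s + 14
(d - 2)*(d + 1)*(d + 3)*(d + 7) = d^4 + 9*d^3 + 9*d^2 - 41*d - 42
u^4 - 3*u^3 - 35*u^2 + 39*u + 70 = (u - 7)*(u - 2)*(u + 1)*(u + 5)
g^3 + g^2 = g^2*(g + 1)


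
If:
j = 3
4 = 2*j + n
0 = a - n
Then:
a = -2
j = 3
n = -2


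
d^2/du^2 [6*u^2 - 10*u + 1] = 12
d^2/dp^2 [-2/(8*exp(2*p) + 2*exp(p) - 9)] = 4*(-4*(8*exp(p) + 1)^2*exp(p) + (16*exp(p) + 1)*(8*exp(2*p) + 2*exp(p) - 9))*exp(p)/(8*exp(2*p) + 2*exp(p) - 9)^3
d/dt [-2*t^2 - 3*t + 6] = -4*t - 3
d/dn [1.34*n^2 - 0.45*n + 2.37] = 2.68*n - 0.45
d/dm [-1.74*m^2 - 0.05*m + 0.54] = -3.48*m - 0.05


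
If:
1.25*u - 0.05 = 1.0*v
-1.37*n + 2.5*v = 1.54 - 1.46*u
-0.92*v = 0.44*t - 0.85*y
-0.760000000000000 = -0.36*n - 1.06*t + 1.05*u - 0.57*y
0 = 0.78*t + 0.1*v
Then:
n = 4.54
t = -0.27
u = 1.72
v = 2.10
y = 2.13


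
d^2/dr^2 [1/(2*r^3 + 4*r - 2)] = (-3*r*(r^3 + 2*r - 1) + (3*r^2 + 2)^2)/(r^3 + 2*r - 1)^3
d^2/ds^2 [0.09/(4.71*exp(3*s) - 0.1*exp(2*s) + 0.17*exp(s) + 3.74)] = ((-3.8151*exp(2*s) + 0.036*exp(s) - 0.0153)*(4.71*exp(3*s) - 0.1*exp(2*s) + 0.17*exp(s) + 3.74) + 0.09*(14.13*exp(2*s) - 0.2*exp(s) + 0.17)*(28.26*exp(2*s) - 0.4*exp(s) + 0.34)*exp(s))*exp(s)/(4.71*exp(3*s) - 0.1*exp(2*s) + 0.17*exp(s) + 3.74)^3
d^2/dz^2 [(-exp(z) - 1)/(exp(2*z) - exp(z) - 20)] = (-exp(4*z) - 5*exp(3*z) - 117*exp(2*z) - 61*exp(z) - 380)*exp(z)/(exp(6*z) - 3*exp(5*z) - 57*exp(4*z) + 119*exp(3*z) + 1140*exp(2*z) - 1200*exp(z) - 8000)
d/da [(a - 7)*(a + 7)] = 2*a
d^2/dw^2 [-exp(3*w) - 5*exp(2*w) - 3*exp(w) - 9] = (-9*exp(2*w) - 20*exp(w) - 3)*exp(w)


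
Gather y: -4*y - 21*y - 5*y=-30*y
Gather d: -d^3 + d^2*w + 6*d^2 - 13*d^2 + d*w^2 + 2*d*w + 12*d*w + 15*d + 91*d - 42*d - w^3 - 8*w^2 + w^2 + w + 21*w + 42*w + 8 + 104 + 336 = -d^3 + d^2*(w - 7) + d*(w^2 + 14*w + 64) - w^3 - 7*w^2 + 64*w + 448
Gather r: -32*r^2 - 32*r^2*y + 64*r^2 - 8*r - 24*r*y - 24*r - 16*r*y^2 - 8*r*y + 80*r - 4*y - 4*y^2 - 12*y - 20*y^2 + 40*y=r^2*(32 - 32*y) + r*(-16*y^2 - 32*y + 48) - 24*y^2 + 24*y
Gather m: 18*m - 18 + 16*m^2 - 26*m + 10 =16*m^2 - 8*m - 8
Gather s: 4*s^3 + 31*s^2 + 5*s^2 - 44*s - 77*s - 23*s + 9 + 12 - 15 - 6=4*s^3 + 36*s^2 - 144*s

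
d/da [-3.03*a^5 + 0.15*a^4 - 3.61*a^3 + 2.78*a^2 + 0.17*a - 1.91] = -15.15*a^4 + 0.6*a^3 - 10.83*a^2 + 5.56*a + 0.17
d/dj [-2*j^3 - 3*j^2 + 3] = 6*j*(-j - 1)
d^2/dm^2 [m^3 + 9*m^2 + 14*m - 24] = 6*m + 18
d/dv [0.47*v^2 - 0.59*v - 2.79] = 0.94*v - 0.59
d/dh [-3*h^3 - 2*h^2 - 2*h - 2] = -9*h^2 - 4*h - 2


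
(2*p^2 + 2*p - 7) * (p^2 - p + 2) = 2*p^4 - 5*p^2 + 11*p - 14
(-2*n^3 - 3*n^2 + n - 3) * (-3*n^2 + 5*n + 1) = 6*n^5 - n^4 - 20*n^3 + 11*n^2 - 14*n - 3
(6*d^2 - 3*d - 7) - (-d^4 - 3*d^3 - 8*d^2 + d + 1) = d^4 + 3*d^3 + 14*d^2 - 4*d - 8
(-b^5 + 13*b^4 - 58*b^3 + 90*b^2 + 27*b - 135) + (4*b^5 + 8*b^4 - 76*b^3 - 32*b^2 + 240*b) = 3*b^5 + 21*b^4 - 134*b^3 + 58*b^2 + 267*b - 135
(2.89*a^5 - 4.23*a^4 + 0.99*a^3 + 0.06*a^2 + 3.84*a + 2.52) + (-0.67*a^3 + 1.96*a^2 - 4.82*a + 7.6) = 2.89*a^5 - 4.23*a^4 + 0.32*a^3 + 2.02*a^2 - 0.98*a + 10.12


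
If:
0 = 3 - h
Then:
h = 3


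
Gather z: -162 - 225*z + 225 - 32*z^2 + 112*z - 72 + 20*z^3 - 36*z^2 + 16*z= 20*z^3 - 68*z^2 - 97*z - 9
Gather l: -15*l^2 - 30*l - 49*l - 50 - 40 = -15*l^2 - 79*l - 90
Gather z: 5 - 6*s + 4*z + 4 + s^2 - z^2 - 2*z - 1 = s^2 - 6*s - z^2 + 2*z + 8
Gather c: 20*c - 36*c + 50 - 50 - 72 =-16*c - 72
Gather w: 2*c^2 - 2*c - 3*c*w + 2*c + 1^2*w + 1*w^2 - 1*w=2*c^2 - 3*c*w + w^2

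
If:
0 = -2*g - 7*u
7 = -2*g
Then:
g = -7/2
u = 1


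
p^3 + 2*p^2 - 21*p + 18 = (p - 3)*(p - 1)*(p + 6)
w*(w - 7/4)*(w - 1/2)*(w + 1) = w^4 - 5*w^3/4 - 11*w^2/8 + 7*w/8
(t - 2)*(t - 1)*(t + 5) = t^3 + 2*t^2 - 13*t + 10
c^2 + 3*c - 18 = (c - 3)*(c + 6)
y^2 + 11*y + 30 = (y + 5)*(y + 6)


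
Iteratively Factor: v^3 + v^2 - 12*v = (v)*(v^2 + v - 12) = v*(v - 3)*(v + 4)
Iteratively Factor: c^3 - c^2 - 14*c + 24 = (c - 3)*(c^2 + 2*c - 8) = (c - 3)*(c + 4)*(c - 2)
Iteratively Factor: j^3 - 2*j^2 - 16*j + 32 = (j + 4)*(j^2 - 6*j + 8) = (j - 4)*(j + 4)*(j - 2)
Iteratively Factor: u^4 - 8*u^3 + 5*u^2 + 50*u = (u - 5)*(u^3 - 3*u^2 - 10*u) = u*(u - 5)*(u^2 - 3*u - 10) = u*(u - 5)*(u + 2)*(u - 5)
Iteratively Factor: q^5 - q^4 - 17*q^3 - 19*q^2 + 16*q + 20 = (q + 1)*(q^4 - 2*q^3 - 15*q^2 - 4*q + 20) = (q + 1)*(q + 2)*(q^3 - 4*q^2 - 7*q + 10) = (q - 5)*(q + 1)*(q + 2)*(q^2 + q - 2) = (q - 5)*(q + 1)*(q + 2)^2*(q - 1)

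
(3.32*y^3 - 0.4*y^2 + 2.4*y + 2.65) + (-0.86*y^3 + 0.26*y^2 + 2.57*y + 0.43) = 2.46*y^3 - 0.14*y^2 + 4.97*y + 3.08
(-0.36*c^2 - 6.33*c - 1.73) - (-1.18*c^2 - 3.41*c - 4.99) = 0.82*c^2 - 2.92*c + 3.26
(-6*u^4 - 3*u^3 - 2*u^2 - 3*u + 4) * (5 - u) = 6*u^5 - 27*u^4 - 13*u^3 - 7*u^2 - 19*u + 20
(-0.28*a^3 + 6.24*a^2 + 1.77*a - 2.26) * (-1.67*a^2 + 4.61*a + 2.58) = 0.4676*a^5 - 11.7116*a^4 + 25.0881*a^3 + 28.0331*a^2 - 5.852*a - 5.8308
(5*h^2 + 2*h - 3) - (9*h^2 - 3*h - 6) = -4*h^2 + 5*h + 3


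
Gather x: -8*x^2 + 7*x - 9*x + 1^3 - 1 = -8*x^2 - 2*x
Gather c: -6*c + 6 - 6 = -6*c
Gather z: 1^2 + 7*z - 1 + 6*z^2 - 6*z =6*z^2 + z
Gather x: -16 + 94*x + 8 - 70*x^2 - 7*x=-70*x^2 + 87*x - 8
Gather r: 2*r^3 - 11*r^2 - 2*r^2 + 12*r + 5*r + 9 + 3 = 2*r^3 - 13*r^2 + 17*r + 12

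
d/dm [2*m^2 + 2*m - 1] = 4*m + 2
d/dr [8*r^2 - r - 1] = 16*r - 1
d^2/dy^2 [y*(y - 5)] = 2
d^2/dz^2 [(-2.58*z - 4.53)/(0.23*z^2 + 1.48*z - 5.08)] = (-(0.46*z + 1.48)*(0.92*z + 2.96)*(2.58*z + 4.53) + (3.5604*z + 9.7206)*(0.23*z^2 + 1.48*z - 5.08))/(0.23*z^2 + 1.48*z - 5.08)^3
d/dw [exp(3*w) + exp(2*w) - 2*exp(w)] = (3*exp(2*w) + 2*exp(w) - 2)*exp(w)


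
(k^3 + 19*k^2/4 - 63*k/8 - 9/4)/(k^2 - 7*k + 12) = (8*k^3 + 38*k^2 - 63*k - 18)/(8*(k^2 - 7*k + 12))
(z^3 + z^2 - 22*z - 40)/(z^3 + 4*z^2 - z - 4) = (z^2 - 3*z - 10)/(z^2 - 1)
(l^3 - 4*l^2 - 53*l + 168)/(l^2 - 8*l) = l + 4 - 21/l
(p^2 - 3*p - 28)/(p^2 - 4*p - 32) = (p - 7)/(p - 8)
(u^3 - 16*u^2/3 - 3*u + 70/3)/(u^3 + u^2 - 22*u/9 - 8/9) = 3*(3*u^2 - 22*u + 35)/(9*u^2 - 9*u - 4)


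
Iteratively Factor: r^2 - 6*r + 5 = (r - 5)*(r - 1)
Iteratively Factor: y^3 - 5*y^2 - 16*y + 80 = (y - 4)*(y^2 - y - 20) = (y - 4)*(y + 4)*(y - 5)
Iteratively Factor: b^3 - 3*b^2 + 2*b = (b - 2)*(b^2 - b) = (b - 2)*(b - 1)*(b)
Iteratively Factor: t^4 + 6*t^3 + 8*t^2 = (t + 2)*(t^3 + 4*t^2) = (t + 2)*(t + 4)*(t^2) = t*(t + 2)*(t + 4)*(t)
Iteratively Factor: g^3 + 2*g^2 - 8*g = (g + 4)*(g^2 - 2*g) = g*(g + 4)*(g - 2)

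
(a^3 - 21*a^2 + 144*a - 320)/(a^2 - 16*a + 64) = a - 5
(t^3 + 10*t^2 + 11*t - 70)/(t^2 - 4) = (t^2 + 12*t + 35)/(t + 2)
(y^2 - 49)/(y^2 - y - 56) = (y - 7)/(y - 8)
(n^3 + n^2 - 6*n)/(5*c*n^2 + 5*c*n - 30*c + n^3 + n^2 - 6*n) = n/(5*c + n)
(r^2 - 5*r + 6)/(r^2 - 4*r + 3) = (r - 2)/(r - 1)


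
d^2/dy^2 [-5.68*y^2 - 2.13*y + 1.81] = -11.3600000000000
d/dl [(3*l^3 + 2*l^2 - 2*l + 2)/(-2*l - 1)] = (-12*l^3 - 13*l^2 - 4*l + 6)/(4*l^2 + 4*l + 1)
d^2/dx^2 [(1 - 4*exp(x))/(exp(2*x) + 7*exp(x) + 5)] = (-4*exp(4*x) + 32*exp(3*x) + 141*exp(2*x) + 169*exp(x) - 135)*exp(x)/(exp(6*x) + 21*exp(5*x) + 162*exp(4*x) + 553*exp(3*x) + 810*exp(2*x) + 525*exp(x) + 125)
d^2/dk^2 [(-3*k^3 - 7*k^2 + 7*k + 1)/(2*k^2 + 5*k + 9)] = 2*(77*k^3 - 15*k^2 - 1077*k - 875)/(8*k^6 + 60*k^5 + 258*k^4 + 665*k^3 + 1161*k^2 + 1215*k + 729)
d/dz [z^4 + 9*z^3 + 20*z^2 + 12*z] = 4*z^3 + 27*z^2 + 40*z + 12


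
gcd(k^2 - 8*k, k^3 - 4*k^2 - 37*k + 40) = k - 8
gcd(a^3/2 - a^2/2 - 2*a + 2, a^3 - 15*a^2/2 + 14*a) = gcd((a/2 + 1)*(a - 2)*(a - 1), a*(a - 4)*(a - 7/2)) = 1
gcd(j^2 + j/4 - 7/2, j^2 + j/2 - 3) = j + 2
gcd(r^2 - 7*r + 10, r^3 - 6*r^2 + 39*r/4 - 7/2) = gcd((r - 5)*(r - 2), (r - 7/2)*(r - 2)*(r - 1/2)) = r - 2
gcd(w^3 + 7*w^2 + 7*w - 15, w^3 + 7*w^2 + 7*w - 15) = w^3 + 7*w^2 + 7*w - 15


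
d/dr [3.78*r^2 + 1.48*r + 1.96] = 7.56*r + 1.48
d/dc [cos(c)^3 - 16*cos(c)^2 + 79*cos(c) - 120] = (-3*cos(c)^2 + 32*cos(c) - 79)*sin(c)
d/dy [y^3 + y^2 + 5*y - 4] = 3*y^2 + 2*y + 5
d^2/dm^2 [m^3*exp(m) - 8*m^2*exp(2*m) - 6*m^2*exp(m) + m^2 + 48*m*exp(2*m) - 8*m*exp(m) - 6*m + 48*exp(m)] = m^3*exp(m) - 32*m^2*exp(2*m) + 128*m*exp(2*m) - 26*m*exp(m) + 176*exp(2*m) + 20*exp(m) + 2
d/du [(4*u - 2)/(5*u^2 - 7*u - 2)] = 2*(-10*u^2 + 10*u - 11)/(25*u^4 - 70*u^3 + 29*u^2 + 28*u + 4)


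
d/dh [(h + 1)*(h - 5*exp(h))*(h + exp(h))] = (h + 1)*(h - 5*exp(h))*(exp(h) + 1) - (h + 1)*(h + exp(h))*(5*exp(h) - 1) + (h - 5*exp(h))*(h + exp(h))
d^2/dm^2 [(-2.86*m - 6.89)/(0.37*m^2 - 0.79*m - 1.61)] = ((0.74*m - 0.79)*(1.48*m - 1.58)*(2.86*m + 6.89) + (6.3492*m + 0.5798)*(-0.37*m^2 + 0.79*m + 1.61))/(-0.37*m^2 + 0.79*m + 1.61)^3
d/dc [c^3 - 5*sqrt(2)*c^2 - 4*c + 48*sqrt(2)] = 3*c^2 - 10*sqrt(2)*c - 4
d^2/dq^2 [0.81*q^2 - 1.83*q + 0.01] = 1.62000000000000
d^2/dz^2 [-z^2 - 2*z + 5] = -2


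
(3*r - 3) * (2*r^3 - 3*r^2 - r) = 6*r^4 - 15*r^3 + 6*r^2 + 3*r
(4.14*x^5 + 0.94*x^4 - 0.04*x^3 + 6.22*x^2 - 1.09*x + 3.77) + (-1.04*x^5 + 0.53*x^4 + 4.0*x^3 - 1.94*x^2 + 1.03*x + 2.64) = 3.1*x^5 + 1.47*x^4 + 3.96*x^3 + 4.28*x^2 - 0.0600000000000001*x + 6.41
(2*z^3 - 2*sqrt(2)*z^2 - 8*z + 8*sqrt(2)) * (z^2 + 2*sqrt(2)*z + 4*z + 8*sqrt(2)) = 2*z^5 + 2*sqrt(2)*z^4 + 8*z^4 - 16*z^3 + 8*sqrt(2)*z^3 - 64*z^2 - 8*sqrt(2)*z^2 - 32*sqrt(2)*z + 32*z + 128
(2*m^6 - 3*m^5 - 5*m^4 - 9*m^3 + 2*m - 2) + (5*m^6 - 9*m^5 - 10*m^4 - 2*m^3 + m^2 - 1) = 7*m^6 - 12*m^5 - 15*m^4 - 11*m^3 + m^2 + 2*m - 3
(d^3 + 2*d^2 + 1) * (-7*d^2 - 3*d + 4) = -7*d^5 - 17*d^4 - 2*d^3 + d^2 - 3*d + 4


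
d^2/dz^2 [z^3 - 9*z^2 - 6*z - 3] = 6*z - 18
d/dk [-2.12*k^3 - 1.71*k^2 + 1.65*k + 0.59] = -6.36*k^2 - 3.42*k + 1.65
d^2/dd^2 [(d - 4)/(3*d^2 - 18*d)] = 2*(d*(10 - 3*d)*(d - 6) + 4*(d - 4)*(d - 3)^2)/(3*d^3*(d - 6)^3)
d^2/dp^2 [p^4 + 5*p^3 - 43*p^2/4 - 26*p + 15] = 12*p^2 + 30*p - 43/2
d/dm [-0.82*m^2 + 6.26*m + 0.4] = 6.26 - 1.64*m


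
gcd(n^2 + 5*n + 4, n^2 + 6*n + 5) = n + 1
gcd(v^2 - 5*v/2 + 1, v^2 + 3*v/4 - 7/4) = 1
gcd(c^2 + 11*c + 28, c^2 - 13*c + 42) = 1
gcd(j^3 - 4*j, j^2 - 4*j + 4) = j - 2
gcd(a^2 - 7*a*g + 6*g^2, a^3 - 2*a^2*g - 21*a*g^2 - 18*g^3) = a - 6*g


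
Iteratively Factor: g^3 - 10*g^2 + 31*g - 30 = (g - 3)*(g^2 - 7*g + 10) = (g - 3)*(g - 2)*(g - 5)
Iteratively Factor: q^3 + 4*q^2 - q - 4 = (q - 1)*(q^2 + 5*q + 4) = (q - 1)*(q + 1)*(q + 4)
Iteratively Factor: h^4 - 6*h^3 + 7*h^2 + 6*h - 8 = (h + 1)*(h^3 - 7*h^2 + 14*h - 8) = (h - 2)*(h + 1)*(h^2 - 5*h + 4) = (h - 4)*(h - 2)*(h + 1)*(h - 1)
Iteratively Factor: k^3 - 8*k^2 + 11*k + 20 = (k + 1)*(k^2 - 9*k + 20) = (k - 4)*(k + 1)*(k - 5)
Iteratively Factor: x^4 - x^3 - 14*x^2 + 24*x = (x + 4)*(x^3 - 5*x^2 + 6*x) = x*(x + 4)*(x^2 - 5*x + 6) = x*(x - 2)*(x + 4)*(x - 3)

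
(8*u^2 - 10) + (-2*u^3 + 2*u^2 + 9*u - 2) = -2*u^3 + 10*u^2 + 9*u - 12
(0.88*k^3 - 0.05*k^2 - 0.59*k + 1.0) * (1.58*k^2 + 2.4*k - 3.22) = 1.3904*k^5 + 2.033*k^4 - 3.8858*k^3 + 0.325*k^2 + 4.2998*k - 3.22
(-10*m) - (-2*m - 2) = 2 - 8*m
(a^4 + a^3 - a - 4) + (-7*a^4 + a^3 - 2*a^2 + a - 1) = -6*a^4 + 2*a^3 - 2*a^2 - 5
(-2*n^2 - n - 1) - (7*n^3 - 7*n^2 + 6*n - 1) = -7*n^3 + 5*n^2 - 7*n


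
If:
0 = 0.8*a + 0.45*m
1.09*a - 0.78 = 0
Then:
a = 0.72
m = -1.27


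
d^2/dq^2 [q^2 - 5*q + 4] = 2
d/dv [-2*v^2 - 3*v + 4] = -4*v - 3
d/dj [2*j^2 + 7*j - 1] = 4*j + 7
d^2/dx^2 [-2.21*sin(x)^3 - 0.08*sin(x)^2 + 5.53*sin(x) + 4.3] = -3.8725*sin(x) - 4.9725*sin(3*x) - 0.16*cos(2*x)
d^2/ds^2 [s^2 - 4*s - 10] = 2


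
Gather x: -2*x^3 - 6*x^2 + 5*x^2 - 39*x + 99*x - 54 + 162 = -2*x^3 - x^2 + 60*x + 108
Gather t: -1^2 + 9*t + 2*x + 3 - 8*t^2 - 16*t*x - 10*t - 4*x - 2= -8*t^2 + t*(-16*x - 1) - 2*x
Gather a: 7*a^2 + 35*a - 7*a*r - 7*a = 7*a^2 + a*(28 - 7*r)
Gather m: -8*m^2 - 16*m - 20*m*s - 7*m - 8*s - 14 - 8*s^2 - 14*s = -8*m^2 + m*(-20*s - 23) - 8*s^2 - 22*s - 14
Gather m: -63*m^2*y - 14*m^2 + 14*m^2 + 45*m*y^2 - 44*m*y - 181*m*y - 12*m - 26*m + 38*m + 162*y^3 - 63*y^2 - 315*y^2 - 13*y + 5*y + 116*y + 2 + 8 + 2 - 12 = -63*m^2*y + m*(45*y^2 - 225*y) + 162*y^3 - 378*y^2 + 108*y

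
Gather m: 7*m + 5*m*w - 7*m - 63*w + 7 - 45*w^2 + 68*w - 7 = 5*m*w - 45*w^2 + 5*w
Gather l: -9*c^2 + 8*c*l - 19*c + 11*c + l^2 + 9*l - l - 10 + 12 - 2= -9*c^2 - 8*c + l^2 + l*(8*c + 8)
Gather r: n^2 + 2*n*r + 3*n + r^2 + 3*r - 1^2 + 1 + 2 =n^2 + 3*n + r^2 + r*(2*n + 3) + 2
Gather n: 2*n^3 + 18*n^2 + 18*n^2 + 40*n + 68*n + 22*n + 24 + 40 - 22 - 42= 2*n^3 + 36*n^2 + 130*n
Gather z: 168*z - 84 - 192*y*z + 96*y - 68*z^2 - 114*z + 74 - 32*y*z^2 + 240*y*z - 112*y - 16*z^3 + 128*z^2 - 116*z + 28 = -16*y - 16*z^3 + z^2*(60 - 32*y) + z*(48*y - 62) + 18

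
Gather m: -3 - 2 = -5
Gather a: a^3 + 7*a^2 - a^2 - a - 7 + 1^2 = a^3 + 6*a^2 - a - 6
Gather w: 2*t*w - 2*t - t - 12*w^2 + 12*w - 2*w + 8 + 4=-3*t - 12*w^2 + w*(2*t + 10) + 12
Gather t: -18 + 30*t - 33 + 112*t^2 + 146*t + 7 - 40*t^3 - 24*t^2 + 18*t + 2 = -40*t^3 + 88*t^2 + 194*t - 42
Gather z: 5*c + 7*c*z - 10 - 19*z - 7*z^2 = 5*c - 7*z^2 + z*(7*c - 19) - 10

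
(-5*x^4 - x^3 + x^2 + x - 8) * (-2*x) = 10*x^5 + 2*x^4 - 2*x^3 - 2*x^2 + 16*x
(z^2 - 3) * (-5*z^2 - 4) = -5*z^4 + 11*z^2 + 12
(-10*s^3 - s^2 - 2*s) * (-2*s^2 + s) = 20*s^5 - 8*s^4 + 3*s^3 - 2*s^2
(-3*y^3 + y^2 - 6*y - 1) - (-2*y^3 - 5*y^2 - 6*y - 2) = -y^3 + 6*y^2 + 1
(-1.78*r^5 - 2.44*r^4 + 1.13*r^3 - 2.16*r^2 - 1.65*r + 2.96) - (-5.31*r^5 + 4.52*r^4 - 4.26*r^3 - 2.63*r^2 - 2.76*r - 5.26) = 3.53*r^5 - 6.96*r^4 + 5.39*r^3 + 0.47*r^2 + 1.11*r + 8.22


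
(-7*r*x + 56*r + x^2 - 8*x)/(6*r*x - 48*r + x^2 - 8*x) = (-7*r + x)/(6*r + x)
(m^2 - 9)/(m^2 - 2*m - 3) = (m + 3)/(m + 1)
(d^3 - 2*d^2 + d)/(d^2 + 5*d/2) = 2*(d^2 - 2*d + 1)/(2*d + 5)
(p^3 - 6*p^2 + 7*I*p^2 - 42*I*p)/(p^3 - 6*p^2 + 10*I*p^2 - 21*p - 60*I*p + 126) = p/(p + 3*I)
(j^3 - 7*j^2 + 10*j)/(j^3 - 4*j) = (j - 5)/(j + 2)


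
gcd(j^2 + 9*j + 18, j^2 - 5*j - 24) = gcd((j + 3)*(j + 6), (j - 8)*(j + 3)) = j + 3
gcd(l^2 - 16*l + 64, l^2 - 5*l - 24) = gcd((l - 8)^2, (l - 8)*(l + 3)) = l - 8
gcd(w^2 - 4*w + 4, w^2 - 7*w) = 1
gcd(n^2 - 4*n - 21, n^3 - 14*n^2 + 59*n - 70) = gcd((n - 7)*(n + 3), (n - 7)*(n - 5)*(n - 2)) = n - 7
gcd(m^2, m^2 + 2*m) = m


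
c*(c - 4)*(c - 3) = c^3 - 7*c^2 + 12*c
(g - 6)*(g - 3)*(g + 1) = g^3 - 8*g^2 + 9*g + 18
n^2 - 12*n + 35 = (n - 7)*(n - 5)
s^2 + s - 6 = (s - 2)*(s + 3)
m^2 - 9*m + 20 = (m - 5)*(m - 4)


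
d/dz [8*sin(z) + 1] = 8*cos(z)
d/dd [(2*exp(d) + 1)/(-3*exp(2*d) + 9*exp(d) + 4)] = (6*exp(2*d) + 6*exp(d) - 1)*exp(d)/(9*exp(4*d) - 54*exp(3*d) + 57*exp(2*d) + 72*exp(d) + 16)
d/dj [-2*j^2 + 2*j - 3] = 2 - 4*j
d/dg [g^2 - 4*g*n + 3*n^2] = 2*g - 4*n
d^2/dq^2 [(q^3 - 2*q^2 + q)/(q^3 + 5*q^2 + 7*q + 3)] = 2*(-7*q^4 - 4*q^3 + 54*q^2 + 60*q - 39)/(q^7 + 13*q^6 + 69*q^5 + 193*q^4 + 307*q^3 + 279*q^2 + 135*q + 27)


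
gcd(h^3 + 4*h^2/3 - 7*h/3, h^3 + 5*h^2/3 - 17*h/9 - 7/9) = h^2 + 4*h/3 - 7/3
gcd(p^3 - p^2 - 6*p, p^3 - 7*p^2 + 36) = p^2 - p - 6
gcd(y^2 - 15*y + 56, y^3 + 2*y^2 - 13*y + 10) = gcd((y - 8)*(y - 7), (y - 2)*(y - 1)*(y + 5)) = 1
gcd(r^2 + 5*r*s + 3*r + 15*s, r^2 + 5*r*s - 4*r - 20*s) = r + 5*s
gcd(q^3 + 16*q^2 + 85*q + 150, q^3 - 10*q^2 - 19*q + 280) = q + 5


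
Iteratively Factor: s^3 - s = (s)*(s^2 - 1) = s*(s + 1)*(s - 1)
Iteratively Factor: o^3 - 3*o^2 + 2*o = (o - 2)*(o^2 - o) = o*(o - 2)*(o - 1)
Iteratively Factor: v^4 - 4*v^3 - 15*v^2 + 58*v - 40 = (v - 2)*(v^3 - 2*v^2 - 19*v + 20) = (v - 2)*(v + 4)*(v^2 - 6*v + 5) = (v - 2)*(v - 1)*(v + 4)*(v - 5)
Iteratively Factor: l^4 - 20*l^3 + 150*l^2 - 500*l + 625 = (l - 5)*(l^3 - 15*l^2 + 75*l - 125) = (l - 5)^2*(l^2 - 10*l + 25) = (l - 5)^3*(l - 5)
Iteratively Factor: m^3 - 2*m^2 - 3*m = (m - 3)*(m^2 + m) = (m - 3)*(m + 1)*(m)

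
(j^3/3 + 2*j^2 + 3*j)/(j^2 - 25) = j*(j^2 + 6*j + 9)/(3*(j^2 - 25))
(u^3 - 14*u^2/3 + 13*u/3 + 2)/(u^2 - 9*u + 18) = (3*u^2 - 5*u - 2)/(3*(u - 6))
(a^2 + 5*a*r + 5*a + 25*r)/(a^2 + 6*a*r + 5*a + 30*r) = (a + 5*r)/(a + 6*r)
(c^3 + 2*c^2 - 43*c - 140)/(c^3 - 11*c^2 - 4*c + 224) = (c + 5)/(c - 8)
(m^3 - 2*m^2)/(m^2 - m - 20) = m^2*(2 - m)/(-m^2 + m + 20)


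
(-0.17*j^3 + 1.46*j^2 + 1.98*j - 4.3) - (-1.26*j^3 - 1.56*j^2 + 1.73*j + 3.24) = 1.09*j^3 + 3.02*j^2 + 0.25*j - 7.54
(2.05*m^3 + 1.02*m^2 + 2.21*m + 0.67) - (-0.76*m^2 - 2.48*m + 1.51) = 2.05*m^3 + 1.78*m^2 + 4.69*m - 0.84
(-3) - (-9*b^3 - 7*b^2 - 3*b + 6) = 9*b^3 + 7*b^2 + 3*b - 9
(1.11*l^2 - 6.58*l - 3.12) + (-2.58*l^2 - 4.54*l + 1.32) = -1.47*l^2 - 11.12*l - 1.8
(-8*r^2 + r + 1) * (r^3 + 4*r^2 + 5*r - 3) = -8*r^5 - 31*r^4 - 35*r^3 + 33*r^2 + 2*r - 3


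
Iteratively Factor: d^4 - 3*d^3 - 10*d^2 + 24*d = (d)*(d^3 - 3*d^2 - 10*d + 24) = d*(d + 3)*(d^2 - 6*d + 8) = d*(d - 4)*(d + 3)*(d - 2)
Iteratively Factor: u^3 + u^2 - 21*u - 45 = (u - 5)*(u^2 + 6*u + 9) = (u - 5)*(u + 3)*(u + 3)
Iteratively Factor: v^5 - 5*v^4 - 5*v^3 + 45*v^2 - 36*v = (v + 3)*(v^4 - 8*v^3 + 19*v^2 - 12*v) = (v - 4)*(v + 3)*(v^3 - 4*v^2 + 3*v) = v*(v - 4)*(v + 3)*(v^2 - 4*v + 3) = v*(v - 4)*(v - 3)*(v + 3)*(v - 1)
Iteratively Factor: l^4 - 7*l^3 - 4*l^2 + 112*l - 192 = (l - 4)*(l^3 - 3*l^2 - 16*l + 48) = (l - 4)*(l - 3)*(l^2 - 16) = (l - 4)*(l - 3)*(l + 4)*(l - 4)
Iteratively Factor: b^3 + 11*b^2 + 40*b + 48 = (b + 3)*(b^2 + 8*b + 16) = (b + 3)*(b + 4)*(b + 4)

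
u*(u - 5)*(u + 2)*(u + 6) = u^4 + 3*u^3 - 28*u^2 - 60*u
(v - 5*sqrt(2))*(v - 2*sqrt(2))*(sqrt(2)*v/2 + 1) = sqrt(2)*v^3/2 - 6*v^2 + 3*sqrt(2)*v + 20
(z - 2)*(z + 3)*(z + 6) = z^3 + 7*z^2 - 36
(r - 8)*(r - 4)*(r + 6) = r^3 - 6*r^2 - 40*r + 192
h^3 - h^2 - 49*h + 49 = (h - 7)*(h - 1)*(h + 7)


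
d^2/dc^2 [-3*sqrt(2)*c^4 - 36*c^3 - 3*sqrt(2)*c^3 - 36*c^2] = -36*sqrt(2)*c^2 - 216*c - 18*sqrt(2)*c - 72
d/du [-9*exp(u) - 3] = -9*exp(u)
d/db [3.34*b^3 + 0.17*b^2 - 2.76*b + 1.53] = 10.02*b^2 + 0.34*b - 2.76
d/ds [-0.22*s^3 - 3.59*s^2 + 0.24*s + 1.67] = -0.66*s^2 - 7.18*s + 0.24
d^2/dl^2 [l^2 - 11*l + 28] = 2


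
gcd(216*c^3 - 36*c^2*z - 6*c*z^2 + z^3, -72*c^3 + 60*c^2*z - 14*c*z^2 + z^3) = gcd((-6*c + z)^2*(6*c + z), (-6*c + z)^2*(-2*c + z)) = 36*c^2 - 12*c*z + z^2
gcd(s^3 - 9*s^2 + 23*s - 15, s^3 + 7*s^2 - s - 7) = s - 1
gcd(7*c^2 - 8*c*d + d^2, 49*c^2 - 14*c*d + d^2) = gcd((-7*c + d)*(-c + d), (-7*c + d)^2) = 7*c - d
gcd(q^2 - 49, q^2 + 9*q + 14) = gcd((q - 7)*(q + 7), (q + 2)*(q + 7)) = q + 7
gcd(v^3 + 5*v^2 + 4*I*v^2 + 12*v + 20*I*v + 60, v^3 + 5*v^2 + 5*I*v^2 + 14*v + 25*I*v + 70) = v^2 + v*(5 - 2*I) - 10*I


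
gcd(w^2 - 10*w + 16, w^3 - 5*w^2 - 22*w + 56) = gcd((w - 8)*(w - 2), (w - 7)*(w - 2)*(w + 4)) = w - 2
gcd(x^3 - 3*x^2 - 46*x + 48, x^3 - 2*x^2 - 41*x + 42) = x^2 + 5*x - 6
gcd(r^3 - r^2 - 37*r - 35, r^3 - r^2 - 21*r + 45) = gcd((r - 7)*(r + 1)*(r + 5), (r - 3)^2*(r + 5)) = r + 5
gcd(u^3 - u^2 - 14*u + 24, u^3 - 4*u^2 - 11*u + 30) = u - 2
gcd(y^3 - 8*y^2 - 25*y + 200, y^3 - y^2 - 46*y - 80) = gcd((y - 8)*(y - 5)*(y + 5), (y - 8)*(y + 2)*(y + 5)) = y^2 - 3*y - 40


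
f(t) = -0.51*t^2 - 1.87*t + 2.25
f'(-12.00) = 10.37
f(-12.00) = -48.75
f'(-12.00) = 10.37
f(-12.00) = -48.75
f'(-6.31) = 4.57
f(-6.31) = -6.26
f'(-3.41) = 1.61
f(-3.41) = 2.70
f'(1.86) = -3.77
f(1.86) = -2.99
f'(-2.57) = 0.75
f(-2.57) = 3.69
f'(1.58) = -3.48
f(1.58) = -1.98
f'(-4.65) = 2.87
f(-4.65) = -0.08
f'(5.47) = -7.45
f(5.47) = -23.24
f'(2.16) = -4.07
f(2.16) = -4.17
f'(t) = -1.02*t - 1.87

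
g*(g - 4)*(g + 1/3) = g^3 - 11*g^2/3 - 4*g/3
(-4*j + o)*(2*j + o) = -8*j^2 - 2*j*o + o^2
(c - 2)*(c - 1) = c^2 - 3*c + 2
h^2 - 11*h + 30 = (h - 6)*(h - 5)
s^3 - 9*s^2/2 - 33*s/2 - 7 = (s - 7)*(s + 1/2)*(s + 2)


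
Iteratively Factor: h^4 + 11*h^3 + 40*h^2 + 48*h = (h + 4)*(h^3 + 7*h^2 + 12*h) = (h + 3)*(h + 4)*(h^2 + 4*h) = (h + 3)*(h + 4)^2*(h)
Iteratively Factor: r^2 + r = (r + 1)*(r)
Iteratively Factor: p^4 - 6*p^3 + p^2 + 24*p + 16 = (p + 1)*(p^3 - 7*p^2 + 8*p + 16) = (p - 4)*(p + 1)*(p^2 - 3*p - 4) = (p - 4)*(p + 1)^2*(p - 4)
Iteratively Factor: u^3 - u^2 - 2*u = (u + 1)*(u^2 - 2*u) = (u - 2)*(u + 1)*(u)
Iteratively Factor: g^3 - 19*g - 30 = (g - 5)*(g^2 + 5*g + 6) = (g - 5)*(g + 3)*(g + 2)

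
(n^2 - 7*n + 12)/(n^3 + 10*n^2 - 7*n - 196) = (n - 3)/(n^2 + 14*n + 49)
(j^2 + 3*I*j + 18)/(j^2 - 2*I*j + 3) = (j + 6*I)/(j + I)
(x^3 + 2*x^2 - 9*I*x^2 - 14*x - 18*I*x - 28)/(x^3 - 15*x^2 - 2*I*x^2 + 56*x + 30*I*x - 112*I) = (x^2 + x*(2 - 7*I) - 14*I)/(x^2 - 15*x + 56)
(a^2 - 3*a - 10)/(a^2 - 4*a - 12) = (a - 5)/(a - 6)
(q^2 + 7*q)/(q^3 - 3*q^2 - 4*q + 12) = q*(q + 7)/(q^3 - 3*q^2 - 4*q + 12)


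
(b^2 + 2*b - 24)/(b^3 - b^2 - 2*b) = (-b^2 - 2*b + 24)/(b*(-b^2 + b + 2))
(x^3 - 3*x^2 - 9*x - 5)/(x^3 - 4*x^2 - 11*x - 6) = (x - 5)/(x - 6)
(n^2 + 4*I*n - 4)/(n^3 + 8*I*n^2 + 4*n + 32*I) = (n + 2*I)/(n^2 + 6*I*n + 16)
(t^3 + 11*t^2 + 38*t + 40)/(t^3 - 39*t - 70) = (t + 4)/(t - 7)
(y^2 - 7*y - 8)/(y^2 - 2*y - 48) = (y + 1)/(y + 6)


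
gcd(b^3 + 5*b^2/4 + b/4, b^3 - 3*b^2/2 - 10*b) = b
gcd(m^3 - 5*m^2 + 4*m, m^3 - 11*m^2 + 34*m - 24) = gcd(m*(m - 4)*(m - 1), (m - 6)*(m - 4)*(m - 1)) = m^2 - 5*m + 4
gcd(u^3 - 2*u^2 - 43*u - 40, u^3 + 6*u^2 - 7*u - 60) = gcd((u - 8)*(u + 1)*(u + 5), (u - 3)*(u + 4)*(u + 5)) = u + 5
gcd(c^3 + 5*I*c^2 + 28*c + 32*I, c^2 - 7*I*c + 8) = c + I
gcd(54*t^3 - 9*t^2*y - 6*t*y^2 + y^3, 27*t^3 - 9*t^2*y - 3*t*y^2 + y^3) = -9*t^2 + y^2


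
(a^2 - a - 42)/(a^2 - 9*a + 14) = (a + 6)/(a - 2)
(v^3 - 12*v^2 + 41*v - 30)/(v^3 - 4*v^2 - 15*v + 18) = (v - 5)/(v + 3)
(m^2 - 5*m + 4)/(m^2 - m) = (m - 4)/m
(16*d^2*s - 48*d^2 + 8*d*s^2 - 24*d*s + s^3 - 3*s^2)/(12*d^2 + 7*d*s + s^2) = (4*d*s - 12*d + s^2 - 3*s)/(3*d + s)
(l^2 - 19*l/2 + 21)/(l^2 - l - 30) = (l - 7/2)/(l + 5)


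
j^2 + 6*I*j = j*(j + 6*I)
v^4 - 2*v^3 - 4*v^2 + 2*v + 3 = (v - 3)*(v - 1)*(v + 1)^2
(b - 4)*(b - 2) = b^2 - 6*b + 8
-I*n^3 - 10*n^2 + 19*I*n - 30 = (n - 6*I)*(n - 5*I)*(-I*n + 1)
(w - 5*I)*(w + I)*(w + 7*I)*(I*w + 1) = I*w^4 - 2*w^3 + 36*I*w^2 - 2*w + 35*I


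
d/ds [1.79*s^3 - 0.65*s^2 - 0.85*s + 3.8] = 5.37*s^2 - 1.3*s - 0.85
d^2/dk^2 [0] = 0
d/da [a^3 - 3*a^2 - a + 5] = 3*a^2 - 6*a - 1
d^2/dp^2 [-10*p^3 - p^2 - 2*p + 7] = -60*p - 2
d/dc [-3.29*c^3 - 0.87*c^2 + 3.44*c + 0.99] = -9.87*c^2 - 1.74*c + 3.44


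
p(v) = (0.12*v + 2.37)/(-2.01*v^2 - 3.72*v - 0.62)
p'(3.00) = 0.04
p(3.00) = -0.09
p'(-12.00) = -0.00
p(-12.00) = -0.00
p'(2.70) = 0.06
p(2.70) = -0.11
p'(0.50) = 1.53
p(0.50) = -0.81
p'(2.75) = 0.05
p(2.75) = -0.10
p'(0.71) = 0.86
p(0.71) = -0.57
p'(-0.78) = 1.30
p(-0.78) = 2.15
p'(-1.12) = -1.55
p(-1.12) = 2.18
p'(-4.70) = -0.04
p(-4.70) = -0.07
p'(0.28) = 3.45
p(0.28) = -1.32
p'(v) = (0.12*v + 2.37)*(4.02*v + 3.72)/(-2.01*v^2 - 3.72*v - 0.62)^2 + 0.12/(-2.01*v^2 - 3.72*v - 0.62) = (0.2412*v^2 + 9.5274*v + 8.742)/(4.0401*v^4 + 14.9544*v^3 + 16.3308*v^2 + 4.6128*v + 0.3844)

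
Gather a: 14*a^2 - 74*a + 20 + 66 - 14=14*a^2 - 74*a + 72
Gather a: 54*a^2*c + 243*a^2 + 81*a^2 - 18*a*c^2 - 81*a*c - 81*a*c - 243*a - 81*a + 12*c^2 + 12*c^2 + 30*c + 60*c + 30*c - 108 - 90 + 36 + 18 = a^2*(54*c + 324) + a*(-18*c^2 - 162*c - 324) + 24*c^2 + 120*c - 144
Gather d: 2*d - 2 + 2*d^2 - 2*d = 2*d^2 - 2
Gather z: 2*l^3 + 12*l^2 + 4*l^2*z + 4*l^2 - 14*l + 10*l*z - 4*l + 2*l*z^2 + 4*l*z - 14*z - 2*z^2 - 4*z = 2*l^3 + 16*l^2 - 18*l + z^2*(2*l - 2) + z*(4*l^2 + 14*l - 18)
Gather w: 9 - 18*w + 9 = 18 - 18*w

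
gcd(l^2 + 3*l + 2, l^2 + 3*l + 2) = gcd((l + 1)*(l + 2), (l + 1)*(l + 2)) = l^2 + 3*l + 2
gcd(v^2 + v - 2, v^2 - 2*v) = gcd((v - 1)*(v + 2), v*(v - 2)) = 1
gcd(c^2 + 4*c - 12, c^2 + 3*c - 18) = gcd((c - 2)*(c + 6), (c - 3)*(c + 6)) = c + 6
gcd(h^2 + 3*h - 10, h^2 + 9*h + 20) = h + 5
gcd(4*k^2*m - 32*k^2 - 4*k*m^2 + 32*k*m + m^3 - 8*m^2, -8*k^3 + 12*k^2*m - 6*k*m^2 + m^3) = 4*k^2 - 4*k*m + m^2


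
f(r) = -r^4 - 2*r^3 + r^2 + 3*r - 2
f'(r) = -4*r^3 - 6*r^2 + 2*r + 3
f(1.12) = -1.77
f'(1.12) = -7.91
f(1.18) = -2.29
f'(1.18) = -9.57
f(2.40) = -49.87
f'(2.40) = -82.06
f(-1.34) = -2.64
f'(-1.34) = -0.83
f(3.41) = -194.66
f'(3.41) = -218.56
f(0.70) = -0.34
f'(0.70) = 0.09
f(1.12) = -1.77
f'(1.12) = -7.91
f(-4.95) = -350.15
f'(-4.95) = 331.23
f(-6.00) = -848.00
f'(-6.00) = 639.00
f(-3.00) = -29.00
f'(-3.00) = 51.00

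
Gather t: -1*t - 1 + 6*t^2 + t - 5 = 6*t^2 - 6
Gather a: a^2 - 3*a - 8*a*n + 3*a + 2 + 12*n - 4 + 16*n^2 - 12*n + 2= a^2 - 8*a*n + 16*n^2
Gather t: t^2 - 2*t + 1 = t^2 - 2*t + 1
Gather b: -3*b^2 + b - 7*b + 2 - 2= -3*b^2 - 6*b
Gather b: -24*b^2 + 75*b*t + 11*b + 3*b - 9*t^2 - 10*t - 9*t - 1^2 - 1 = -24*b^2 + b*(75*t + 14) - 9*t^2 - 19*t - 2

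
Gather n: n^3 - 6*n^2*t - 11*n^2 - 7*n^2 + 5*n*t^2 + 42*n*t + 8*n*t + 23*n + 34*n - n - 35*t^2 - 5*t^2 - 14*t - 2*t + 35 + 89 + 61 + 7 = n^3 + n^2*(-6*t - 18) + n*(5*t^2 + 50*t + 56) - 40*t^2 - 16*t + 192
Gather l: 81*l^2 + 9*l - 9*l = 81*l^2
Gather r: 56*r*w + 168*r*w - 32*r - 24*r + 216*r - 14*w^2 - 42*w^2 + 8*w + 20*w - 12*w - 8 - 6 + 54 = r*(224*w + 160) - 56*w^2 + 16*w + 40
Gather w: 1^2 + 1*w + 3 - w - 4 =0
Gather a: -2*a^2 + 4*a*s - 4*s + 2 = -2*a^2 + 4*a*s - 4*s + 2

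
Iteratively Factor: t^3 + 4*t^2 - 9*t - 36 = (t + 4)*(t^2 - 9) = (t - 3)*(t + 4)*(t + 3)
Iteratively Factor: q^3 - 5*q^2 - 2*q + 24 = (q - 3)*(q^2 - 2*q - 8) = (q - 3)*(q + 2)*(q - 4)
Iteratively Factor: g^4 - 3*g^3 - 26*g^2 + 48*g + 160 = (g - 4)*(g^3 + g^2 - 22*g - 40) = (g - 4)*(g + 4)*(g^2 - 3*g - 10) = (g - 5)*(g - 4)*(g + 4)*(g + 2)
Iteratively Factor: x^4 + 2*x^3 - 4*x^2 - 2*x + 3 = (x - 1)*(x^3 + 3*x^2 - x - 3) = (x - 1)*(x + 3)*(x^2 - 1) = (x - 1)*(x + 1)*(x + 3)*(x - 1)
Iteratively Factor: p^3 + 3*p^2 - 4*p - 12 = (p - 2)*(p^2 + 5*p + 6) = (p - 2)*(p + 2)*(p + 3)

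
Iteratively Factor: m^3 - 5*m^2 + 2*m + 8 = (m - 2)*(m^2 - 3*m - 4) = (m - 2)*(m + 1)*(m - 4)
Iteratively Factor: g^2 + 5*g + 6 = (g + 2)*(g + 3)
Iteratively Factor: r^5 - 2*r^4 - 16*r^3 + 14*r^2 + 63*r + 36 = (r + 1)*(r^4 - 3*r^3 - 13*r^2 + 27*r + 36) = (r + 1)^2*(r^3 - 4*r^2 - 9*r + 36) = (r - 4)*(r + 1)^2*(r^2 - 9) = (r - 4)*(r - 3)*(r + 1)^2*(r + 3)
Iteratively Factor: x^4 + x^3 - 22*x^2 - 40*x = (x - 5)*(x^3 + 6*x^2 + 8*x) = (x - 5)*(x + 4)*(x^2 + 2*x) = x*(x - 5)*(x + 4)*(x + 2)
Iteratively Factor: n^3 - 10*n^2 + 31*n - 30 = (n - 5)*(n^2 - 5*n + 6) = (n - 5)*(n - 2)*(n - 3)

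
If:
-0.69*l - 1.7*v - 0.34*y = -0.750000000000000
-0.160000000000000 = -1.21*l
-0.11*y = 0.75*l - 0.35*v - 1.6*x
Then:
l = 0.13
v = 0.38750607681089 - 0.2*y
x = 0.1125*y - 0.0227834832280019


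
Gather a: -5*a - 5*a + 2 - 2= -10*a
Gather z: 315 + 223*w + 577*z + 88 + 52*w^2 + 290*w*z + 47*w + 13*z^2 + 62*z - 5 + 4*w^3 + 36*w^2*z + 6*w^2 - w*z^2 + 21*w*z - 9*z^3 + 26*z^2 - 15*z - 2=4*w^3 + 58*w^2 + 270*w - 9*z^3 + z^2*(39 - w) + z*(36*w^2 + 311*w + 624) + 396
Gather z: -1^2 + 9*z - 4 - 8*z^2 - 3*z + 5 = -8*z^2 + 6*z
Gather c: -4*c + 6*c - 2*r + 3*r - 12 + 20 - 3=2*c + r + 5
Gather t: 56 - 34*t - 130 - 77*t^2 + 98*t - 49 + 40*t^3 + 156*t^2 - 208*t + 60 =40*t^3 + 79*t^2 - 144*t - 63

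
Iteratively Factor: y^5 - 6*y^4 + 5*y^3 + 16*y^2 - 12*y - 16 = (y - 2)*(y^4 - 4*y^3 - 3*y^2 + 10*y + 8) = (y - 2)^2*(y^3 - 2*y^2 - 7*y - 4) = (y - 4)*(y - 2)^2*(y^2 + 2*y + 1) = (y - 4)*(y - 2)^2*(y + 1)*(y + 1)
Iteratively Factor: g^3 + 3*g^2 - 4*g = (g - 1)*(g^2 + 4*g) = (g - 1)*(g + 4)*(g)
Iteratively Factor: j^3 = (j)*(j^2) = j^2*(j)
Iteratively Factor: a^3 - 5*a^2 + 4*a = (a)*(a^2 - 5*a + 4) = a*(a - 1)*(a - 4)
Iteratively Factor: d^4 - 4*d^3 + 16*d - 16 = (d - 2)*(d^3 - 2*d^2 - 4*d + 8) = (d - 2)^2*(d^2 - 4) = (d - 2)^3*(d + 2)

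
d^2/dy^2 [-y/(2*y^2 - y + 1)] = 2*(-y*(4*y - 1)^2 + (6*y - 1)*(2*y^2 - y + 1))/(2*y^2 - y + 1)^3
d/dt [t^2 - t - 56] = 2*t - 1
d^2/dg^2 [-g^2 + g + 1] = -2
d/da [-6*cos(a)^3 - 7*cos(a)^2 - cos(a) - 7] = (18*cos(a)^2 + 14*cos(a) + 1)*sin(a)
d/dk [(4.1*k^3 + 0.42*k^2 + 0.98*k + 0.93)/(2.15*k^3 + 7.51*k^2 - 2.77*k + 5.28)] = (3.5527136788005e-15*k^5 + 29.888*k^4 - 26.928*k^3 + 50.4223*k^2 - 9.5334*k + 7.7505)/(4.6225*k^6 + 32.293*k^5 + 44.4891*k^4 - 18.9014*k^3 + 86.9785*k^2 - 29.2512*k + 27.8784)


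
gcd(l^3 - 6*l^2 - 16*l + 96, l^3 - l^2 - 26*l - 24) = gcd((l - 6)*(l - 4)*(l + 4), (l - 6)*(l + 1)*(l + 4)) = l^2 - 2*l - 24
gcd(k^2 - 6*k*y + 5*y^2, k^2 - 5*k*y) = -k + 5*y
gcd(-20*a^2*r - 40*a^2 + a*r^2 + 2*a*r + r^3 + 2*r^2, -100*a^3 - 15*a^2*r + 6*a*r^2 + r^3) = -20*a^2 + a*r + r^2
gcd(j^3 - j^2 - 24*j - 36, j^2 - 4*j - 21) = j + 3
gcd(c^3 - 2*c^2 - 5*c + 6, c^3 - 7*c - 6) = c^2 - c - 6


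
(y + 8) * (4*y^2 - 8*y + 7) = 4*y^3 + 24*y^2 - 57*y + 56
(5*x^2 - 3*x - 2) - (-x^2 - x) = 6*x^2 - 2*x - 2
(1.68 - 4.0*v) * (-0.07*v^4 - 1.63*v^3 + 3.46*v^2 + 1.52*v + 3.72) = 0.28*v^5 + 6.4024*v^4 - 16.5784*v^3 - 0.267200000000001*v^2 - 12.3264*v + 6.2496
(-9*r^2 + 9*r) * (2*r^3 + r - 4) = -18*r^5 + 18*r^4 - 9*r^3 + 45*r^2 - 36*r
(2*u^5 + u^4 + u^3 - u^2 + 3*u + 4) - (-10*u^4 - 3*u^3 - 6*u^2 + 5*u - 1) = 2*u^5 + 11*u^4 + 4*u^3 + 5*u^2 - 2*u + 5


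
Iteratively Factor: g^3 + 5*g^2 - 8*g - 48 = (g + 4)*(g^2 + g - 12) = (g - 3)*(g + 4)*(g + 4)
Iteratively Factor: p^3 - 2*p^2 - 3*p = (p + 1)*(p^2 - 3*p) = p*(p + 1)*(p - 3)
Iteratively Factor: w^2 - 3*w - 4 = (w + 1)*(w - 4)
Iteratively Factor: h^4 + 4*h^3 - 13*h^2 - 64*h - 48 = (h - 4)*(h^3 + 8*h^2 + 19*h + 12) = (h - 4)*(h + 4)*(h^2 + 4*h + 3) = (h - 4)*(h + 1)*(h + 4)*(h + 3)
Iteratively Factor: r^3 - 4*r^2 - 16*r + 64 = (r - 4)*(r^2 - 16) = (r - 4)*(r + 4)*(r - 4)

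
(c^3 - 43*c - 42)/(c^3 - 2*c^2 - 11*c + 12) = (c^3 - 43*c - 42)/(c^3 - 2*c^2 - 11*c + 12)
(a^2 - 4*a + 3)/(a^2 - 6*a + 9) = (a - 1)/(a - 3)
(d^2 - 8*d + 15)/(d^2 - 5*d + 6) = (d - 5)/(d - 2)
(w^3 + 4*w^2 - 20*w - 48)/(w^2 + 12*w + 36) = (w^2 - 2*w - 8)/(w + 6)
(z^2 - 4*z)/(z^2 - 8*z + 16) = z/(z - 4)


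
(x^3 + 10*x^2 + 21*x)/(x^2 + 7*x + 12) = x*(x + 7)/(x + 4)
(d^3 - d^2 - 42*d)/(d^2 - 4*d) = (d^2 - d - 42)/(d - 4)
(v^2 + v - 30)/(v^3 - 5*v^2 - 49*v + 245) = (v + 6)/(v^2 - 49)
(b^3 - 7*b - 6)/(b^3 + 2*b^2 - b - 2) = (b - 3)/(b - 1)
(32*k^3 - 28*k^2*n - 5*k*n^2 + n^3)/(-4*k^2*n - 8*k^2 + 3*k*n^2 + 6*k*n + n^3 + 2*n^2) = (-8*k + n)/(n + 2)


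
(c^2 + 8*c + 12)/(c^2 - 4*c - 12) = (c + 6)/(c - 6)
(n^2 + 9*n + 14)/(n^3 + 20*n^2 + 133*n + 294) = (n + 2)/(n^2 + 13*n + 42)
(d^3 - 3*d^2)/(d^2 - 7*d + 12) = d^2/(d - 4)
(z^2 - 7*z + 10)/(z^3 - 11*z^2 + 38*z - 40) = 1/(z - 4)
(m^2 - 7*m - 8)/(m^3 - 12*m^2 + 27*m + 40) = 1/(m - 5)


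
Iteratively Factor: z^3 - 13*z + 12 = (z - 1)*(z^2 + z - 12) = (z - 1)*(z + 4)*(z - 3)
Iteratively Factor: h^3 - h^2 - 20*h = (h)*(h^2 - h - 20) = h*(h + 4)*(h - 5)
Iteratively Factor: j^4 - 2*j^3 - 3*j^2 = (j)*(j^3 - 2*j^2 - 3*j) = j*(j + 1)*(j^2 - 3*j) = j*(j - 3)*(j + 1)*(j)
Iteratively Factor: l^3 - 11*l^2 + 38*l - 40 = (l - 4)*(l^2 - 7*l + 10) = (l - 5)*(l - 4)*(l - 2)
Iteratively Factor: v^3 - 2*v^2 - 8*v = (v + 2)*(v^2 - 4*v) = (v - 4)*(v + 2)*(v)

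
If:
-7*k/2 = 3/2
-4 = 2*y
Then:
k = -3/7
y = -2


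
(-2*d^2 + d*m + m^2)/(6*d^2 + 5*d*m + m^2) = (-d + m)/(3*d + m)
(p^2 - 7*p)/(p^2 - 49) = p/(p + 7)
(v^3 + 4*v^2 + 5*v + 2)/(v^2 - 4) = (v^2 + 2*v + 1)/(v - 2)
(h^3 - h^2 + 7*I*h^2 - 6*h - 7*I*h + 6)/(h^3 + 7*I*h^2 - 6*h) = (h - 1)/h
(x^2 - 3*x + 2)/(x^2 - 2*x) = (x - 1)/x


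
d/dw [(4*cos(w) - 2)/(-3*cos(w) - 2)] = 14*sin(w)/(3*cos(w) + 2)^2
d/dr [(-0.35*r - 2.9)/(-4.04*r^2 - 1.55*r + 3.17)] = (1.414*r^2 + 0.5425*r - (0.35*r + 2.9)*(8.08*r + 1.55) - 1.1095)/(4.04*r^2 + 1.55*r - 3.17)^2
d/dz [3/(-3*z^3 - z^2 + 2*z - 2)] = 3*(9*z^2 + 2*z - 2)/(3*z^3 + z^2 - 2*z + 2)^2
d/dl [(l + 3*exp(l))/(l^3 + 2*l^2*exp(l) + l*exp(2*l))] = (l^2*exp(l) - 2*l^2 - 3*l*exp(2*l) - 9*l*exp(l) - 3*exp(2*l))/(l^2*(l^3 + 3*l^2*exp(l) + 3*l*exp(2*l) + exp(3*l)))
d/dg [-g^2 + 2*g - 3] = 2 - 2*g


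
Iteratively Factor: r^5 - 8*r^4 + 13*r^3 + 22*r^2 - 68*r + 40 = (r - 1)*(r^4 - 7*r^3 + 6*r^2 + 28*r - 40) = (r - 2)*(r - 1)*(r^3 - 5*r^2 - 4*r + 20) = (r - 2)*(r - 1)*(r + 2)*(r^2 - 7*r + 10) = (r - 5)*(r - 2)*(r - 1)*(r + 2)*(r - 2)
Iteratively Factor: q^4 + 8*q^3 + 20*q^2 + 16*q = (q + 4)*(q^3 + 4*q^2 + 4*q) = (q + 2)*(q + 4)*(q^2 + 2*q) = (q + 2)^2*(q + 4)*(q)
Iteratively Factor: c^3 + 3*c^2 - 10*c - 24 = (c - 3)*(c^2 + 6*c + 8) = (c - 3)*(c + 4)*(c + 2)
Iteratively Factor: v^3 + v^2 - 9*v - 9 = (v - 3)*(v^2 + 4*v + 3) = (v - 3)*(v + 3)*(v + 1)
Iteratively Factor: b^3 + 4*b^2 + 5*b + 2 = (b + 2)*(b^2 + 2*b + 1) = (b + 1)*(b + 2)*(b + 1)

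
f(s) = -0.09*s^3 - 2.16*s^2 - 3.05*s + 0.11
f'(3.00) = -18.44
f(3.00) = -30.91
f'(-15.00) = 1.00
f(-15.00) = -136.39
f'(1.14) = -8.33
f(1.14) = -6.31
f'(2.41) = -15.03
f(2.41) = -21.05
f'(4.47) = -27.76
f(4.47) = -64.72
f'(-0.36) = -1.53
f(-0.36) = 0.93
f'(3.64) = -22.35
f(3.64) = -43.95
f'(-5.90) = 13.04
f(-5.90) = -38.60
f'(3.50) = -21.48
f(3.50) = -40.88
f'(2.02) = -12.88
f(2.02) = -15.61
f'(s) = -0.27*s^2 - 4.32*s - 3.05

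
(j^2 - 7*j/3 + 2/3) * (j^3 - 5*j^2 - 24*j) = j^5 - 22*j^4/3 - 35*j^3/3 + 158*j^2/3 - 16*j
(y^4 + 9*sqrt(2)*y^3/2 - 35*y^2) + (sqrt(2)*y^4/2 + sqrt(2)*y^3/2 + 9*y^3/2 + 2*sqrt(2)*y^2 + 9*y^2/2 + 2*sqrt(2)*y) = sqrt(2)*y^4/2 + y^4 + 9*y^3/2 + 5*sqrt(2)*y^3 - 61*y^2/2 + 2*sqrt(2)*y^2 + 2*sqrt(2)*y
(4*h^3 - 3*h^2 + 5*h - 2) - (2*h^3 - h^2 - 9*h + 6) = 2*h^3 - 2*h^2 + 14*h - 8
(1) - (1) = 0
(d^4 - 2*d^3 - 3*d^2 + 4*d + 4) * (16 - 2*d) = -2*d^5 + 20*d^4 - 26*d^3 - 56*d^2 + 56*d + 64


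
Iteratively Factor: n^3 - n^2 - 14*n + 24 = (n - 2)*(n^2 + n - 12) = (n - 2)*(n + 4)*(n - 3)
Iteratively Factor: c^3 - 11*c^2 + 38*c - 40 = (c - 2)*(c^2 - 9*c + 20) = (c - 5)*(c - 2)*(c - 4)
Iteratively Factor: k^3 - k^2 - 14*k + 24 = (k + 4)*(k^2 - 5*k + 6) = (k - 3)*(k + 4)*(k - 2)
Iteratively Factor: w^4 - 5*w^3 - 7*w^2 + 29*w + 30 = (w + 2)*(w^3 - 7*w^2 + 7*w + 15) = (w + 1)*(w + 2)*(w^2 - 8*w + 15) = (w - 5)*(w + 1)*(w + 2)*(w - 3)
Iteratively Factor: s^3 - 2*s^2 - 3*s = (s - 3)*(s^2 + s) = (s - 3)*(s + 1)*(s)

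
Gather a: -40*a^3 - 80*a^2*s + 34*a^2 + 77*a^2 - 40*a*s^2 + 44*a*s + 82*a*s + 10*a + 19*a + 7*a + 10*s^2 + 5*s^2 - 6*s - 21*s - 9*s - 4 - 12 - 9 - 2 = -40*a^3 + a^2*(111 - 80*s) + a*(-40*s^2 + 126*s + 36) + 15*s^2 - 36*s - 27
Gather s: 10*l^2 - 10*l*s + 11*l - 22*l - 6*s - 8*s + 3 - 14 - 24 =10*l^2 - 11*l + s*(-10*l - 14) - 35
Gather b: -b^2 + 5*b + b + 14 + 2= -b^2 + 6*b + 16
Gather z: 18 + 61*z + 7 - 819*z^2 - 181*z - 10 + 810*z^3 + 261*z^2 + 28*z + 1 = 810*z^3 - 558*z^2 - 92*z + 16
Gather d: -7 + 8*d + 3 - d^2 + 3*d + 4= -d^2 + 11*d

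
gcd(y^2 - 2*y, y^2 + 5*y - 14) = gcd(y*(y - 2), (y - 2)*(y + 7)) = y - 2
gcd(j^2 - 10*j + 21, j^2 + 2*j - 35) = 1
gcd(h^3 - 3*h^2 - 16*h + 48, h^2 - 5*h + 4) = h - 4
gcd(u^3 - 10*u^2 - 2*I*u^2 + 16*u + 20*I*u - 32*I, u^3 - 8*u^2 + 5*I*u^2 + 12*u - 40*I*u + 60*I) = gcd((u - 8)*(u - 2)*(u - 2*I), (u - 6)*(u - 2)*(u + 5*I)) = u - 2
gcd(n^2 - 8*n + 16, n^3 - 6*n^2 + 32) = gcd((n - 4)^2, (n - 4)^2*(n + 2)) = n^2 - 8*n + 16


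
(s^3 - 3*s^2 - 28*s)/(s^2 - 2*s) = (s^2 - 3*s - 28)/(s - 2)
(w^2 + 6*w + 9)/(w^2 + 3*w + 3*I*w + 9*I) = (w + 3)/(w + 3*I)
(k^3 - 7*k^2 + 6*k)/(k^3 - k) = (k - 6)/(k + 1)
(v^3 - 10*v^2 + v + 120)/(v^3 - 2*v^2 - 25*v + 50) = (v^2 - 5*v - 24)/(v^2 + 3*v - 10)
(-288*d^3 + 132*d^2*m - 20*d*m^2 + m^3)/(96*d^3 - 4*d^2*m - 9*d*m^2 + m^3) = (-36*d^2 + 12*d*m - m^2)/(12*d^2 + d*m - m^2)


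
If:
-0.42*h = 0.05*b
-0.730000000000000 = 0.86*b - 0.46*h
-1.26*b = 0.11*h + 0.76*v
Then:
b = -0.80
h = 0.10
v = 1.31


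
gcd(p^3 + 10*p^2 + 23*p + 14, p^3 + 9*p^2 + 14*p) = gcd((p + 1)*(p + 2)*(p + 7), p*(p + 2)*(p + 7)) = p^2 + 9*p + 14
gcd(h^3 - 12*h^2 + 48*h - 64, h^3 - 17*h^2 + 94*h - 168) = h - 4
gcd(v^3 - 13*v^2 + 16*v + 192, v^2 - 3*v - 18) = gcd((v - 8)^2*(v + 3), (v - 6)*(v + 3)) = v + 3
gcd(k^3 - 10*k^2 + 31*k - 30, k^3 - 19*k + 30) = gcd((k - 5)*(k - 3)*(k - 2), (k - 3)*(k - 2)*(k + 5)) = k^2 - 5*k + 6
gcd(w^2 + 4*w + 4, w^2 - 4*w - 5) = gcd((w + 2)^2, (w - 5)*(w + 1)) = 1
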